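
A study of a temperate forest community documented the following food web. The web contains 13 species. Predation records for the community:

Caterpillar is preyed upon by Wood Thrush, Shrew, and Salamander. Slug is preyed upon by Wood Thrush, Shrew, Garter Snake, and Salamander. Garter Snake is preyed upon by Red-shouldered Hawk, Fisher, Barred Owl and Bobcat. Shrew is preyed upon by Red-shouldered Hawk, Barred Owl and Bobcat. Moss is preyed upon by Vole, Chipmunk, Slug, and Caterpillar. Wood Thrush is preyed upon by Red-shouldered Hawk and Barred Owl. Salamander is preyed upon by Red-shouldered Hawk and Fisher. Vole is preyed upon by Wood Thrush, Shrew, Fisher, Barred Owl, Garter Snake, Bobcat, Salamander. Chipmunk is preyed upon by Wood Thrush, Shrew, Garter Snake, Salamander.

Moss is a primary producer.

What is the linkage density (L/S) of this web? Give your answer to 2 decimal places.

L/S = 2.54

There are L = 33 links among S = 13 species.
L/S = 33/13 = 2.5385 ≈ 2.54.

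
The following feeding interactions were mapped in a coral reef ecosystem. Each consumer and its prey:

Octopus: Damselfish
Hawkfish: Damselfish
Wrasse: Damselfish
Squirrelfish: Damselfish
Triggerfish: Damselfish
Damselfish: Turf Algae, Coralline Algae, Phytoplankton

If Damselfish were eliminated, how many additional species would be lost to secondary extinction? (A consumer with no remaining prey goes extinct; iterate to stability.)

5

Remove Damselfish.
Round 1: Triggerfish (all prey gone), Octopus (all prey gone), Hawkfish (all prey gone), Wrasse (all prey gone), Squirrelfish (all prey gone) → extinct.
No further losses. Total secondary extinctions: 5.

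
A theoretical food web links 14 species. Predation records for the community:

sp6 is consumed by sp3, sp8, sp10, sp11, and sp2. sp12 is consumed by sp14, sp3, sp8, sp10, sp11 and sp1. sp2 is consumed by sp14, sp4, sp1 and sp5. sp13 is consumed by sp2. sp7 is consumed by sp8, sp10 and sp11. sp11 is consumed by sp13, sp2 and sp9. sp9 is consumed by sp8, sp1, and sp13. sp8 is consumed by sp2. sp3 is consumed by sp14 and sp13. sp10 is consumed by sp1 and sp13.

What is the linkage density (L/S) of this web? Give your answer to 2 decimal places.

There are L = 30 links among S = 14 species.
L/S = 30/14 = 2.1429 ≈ 2.14.

L/S = 2.14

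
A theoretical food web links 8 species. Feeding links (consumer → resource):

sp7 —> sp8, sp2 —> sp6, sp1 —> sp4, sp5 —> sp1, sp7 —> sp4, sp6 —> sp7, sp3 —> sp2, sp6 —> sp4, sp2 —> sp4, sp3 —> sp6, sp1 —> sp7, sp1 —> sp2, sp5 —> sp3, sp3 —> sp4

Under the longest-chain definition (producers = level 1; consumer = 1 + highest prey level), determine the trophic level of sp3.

sp8 is a producer → level 1.
sp7 eats sp8 (level 1); other prey at levels: sp4 1 → level 2.
sp6 eats sp7 (level 2); other prey at levels: sp4 1 → level 3.
sp2 eats sp6 (level 3); other prey at levels: sp4 1 → level 4.
sp3 eats sp2 (level 4); other prey at levels: sp4 1, sp6 3 → level 5.

Trophic level 5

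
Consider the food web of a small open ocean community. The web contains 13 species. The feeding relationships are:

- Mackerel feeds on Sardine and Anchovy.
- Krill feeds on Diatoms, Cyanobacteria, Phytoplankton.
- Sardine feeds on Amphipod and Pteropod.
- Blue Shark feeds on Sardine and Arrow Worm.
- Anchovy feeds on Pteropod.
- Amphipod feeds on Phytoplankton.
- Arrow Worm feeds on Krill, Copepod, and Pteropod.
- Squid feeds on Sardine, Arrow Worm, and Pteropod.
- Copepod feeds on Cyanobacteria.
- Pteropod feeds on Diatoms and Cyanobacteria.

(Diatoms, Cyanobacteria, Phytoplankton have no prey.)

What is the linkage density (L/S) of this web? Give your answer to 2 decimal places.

L/S = 1.54

There are L = 20 links among S = 13 species.
L/S = 20/13 = 1.5385 ≈ 1.54.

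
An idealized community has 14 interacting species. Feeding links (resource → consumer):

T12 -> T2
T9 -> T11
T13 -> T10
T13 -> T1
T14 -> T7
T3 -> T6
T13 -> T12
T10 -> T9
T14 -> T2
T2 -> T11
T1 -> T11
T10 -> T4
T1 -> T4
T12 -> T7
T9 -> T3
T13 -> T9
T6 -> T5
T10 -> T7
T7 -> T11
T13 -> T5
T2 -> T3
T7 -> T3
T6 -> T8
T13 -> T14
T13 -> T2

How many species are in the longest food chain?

One longest chain: T13 → T10 → T7 → T3 → T6 → T5.
It has 6 species and 5 links.

6 species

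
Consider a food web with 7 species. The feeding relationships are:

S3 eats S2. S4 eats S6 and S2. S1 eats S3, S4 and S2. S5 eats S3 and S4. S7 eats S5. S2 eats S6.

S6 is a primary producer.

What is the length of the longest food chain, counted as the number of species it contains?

5 species

One longest chain: S6 → S2 → S4 → S5 → S7.
It has 5 species and 4 links.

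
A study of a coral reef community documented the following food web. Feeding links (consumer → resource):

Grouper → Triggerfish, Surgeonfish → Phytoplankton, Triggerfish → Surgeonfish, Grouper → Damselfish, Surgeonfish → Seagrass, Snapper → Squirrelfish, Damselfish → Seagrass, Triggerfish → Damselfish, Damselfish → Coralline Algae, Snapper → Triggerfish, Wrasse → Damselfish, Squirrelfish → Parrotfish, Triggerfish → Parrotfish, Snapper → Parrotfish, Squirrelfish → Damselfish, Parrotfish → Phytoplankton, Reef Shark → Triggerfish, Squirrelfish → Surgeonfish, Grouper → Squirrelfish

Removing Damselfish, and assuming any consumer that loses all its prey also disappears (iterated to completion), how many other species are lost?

Remove Damselfish.
Round 1: Wrasse (all prey gone) → extinct.
No further losses. Total secondary extinctions: 1.

1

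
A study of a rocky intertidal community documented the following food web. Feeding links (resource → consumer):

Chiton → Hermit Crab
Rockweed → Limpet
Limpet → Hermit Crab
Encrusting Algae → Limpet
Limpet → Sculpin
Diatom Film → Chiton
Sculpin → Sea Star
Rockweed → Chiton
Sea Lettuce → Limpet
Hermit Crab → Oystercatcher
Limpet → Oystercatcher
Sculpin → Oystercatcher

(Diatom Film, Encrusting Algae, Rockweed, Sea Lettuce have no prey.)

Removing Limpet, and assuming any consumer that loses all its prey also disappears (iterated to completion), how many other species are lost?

2

Remove Limpet.
Round 1: Sculpin (all prey gone) → extinct.
Round 2: Sea Star (all prey gone) → extinct.
No further losses. Total secondary extinctions: 2.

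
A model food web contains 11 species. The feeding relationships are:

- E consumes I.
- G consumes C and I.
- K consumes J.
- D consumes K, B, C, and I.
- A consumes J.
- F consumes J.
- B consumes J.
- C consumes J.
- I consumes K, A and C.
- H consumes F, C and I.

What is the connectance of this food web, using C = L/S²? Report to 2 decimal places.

The web has S = 11 species and L = 18 feeding links.
C = L / S² = 18 / 121 = 0.1488 ≈ 0.15.

C = 0.15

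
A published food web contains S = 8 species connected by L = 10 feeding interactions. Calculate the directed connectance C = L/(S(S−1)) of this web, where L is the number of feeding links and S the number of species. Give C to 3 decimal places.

C = 0.179

The web has S = 8 species and L = 10 feeding links.
C = L / (S(S−1)) = 10 / 56 = 0.1786 ≈ 0.179.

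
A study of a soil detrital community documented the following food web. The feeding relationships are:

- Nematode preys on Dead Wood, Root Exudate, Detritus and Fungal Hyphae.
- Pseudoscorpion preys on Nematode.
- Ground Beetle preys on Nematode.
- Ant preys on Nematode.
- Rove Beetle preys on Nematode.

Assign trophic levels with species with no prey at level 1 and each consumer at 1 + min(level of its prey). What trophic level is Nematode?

Root Exudate has no prey (basal) → level 1.
Nematode eats Root Exudate → level 2.

Trophic level 2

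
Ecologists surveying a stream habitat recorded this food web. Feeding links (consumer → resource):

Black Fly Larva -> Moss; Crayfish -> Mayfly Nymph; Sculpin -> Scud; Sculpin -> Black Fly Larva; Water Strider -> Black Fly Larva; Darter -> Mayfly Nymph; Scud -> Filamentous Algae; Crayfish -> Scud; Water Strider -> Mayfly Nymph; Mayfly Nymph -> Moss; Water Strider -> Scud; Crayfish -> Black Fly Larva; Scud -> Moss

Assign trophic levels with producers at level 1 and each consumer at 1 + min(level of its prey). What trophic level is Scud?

Filamentous Algae is a producer → level 1.
Scud eats Filamentous Algae → level 2.

Trophic level 2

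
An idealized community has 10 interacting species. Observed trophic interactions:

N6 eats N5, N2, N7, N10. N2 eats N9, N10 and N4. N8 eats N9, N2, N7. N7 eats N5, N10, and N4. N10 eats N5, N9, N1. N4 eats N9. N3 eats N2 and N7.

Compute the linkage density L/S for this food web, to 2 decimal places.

L/S = 1.90

There are L = 19 links among S = 10 species.
L/S = 19/10 = 1.9000 ≈ 1.90.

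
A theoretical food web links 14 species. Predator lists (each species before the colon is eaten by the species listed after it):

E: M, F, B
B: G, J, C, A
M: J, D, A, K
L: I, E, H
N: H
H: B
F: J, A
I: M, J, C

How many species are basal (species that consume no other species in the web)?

Basal species (no prey listed): N, L.
Count: 2.

2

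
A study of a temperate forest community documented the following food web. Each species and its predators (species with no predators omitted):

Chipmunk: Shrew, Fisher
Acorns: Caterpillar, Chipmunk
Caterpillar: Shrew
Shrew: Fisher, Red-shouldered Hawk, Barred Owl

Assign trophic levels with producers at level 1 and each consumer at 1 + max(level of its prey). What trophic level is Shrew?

Acorns is a producer → level 1.
Caterpillar eats Acorns → level 2.
Shrew eats Caterpillar (level 2); other prey at levels: Chipmunk 2 → level 3.

Trophic level 3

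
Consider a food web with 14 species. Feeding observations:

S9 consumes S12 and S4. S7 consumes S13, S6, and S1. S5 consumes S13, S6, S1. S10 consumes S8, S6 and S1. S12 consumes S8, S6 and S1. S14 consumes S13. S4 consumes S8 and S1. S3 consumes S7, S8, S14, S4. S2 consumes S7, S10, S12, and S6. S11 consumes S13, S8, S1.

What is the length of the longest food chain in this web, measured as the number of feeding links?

2 links

One longest chain: S8 → S10 → S2.
It has 3 species and 2 links.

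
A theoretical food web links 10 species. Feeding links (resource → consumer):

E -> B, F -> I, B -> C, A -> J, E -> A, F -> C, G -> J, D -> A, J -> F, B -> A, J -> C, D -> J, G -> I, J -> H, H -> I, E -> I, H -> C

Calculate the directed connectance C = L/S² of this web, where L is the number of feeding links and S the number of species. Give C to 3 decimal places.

The web has S = 10 species and L = 17 feeding links.
C = L / S² = 17 / 100 = 0.1700 ≈ 0.170.

C = 0.170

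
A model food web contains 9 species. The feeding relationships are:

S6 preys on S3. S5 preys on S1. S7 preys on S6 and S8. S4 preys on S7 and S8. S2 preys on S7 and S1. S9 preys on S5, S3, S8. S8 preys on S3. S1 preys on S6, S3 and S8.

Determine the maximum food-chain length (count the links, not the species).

One longest chain: S3 → S6 → S1 → S5 → S9.
It has 5 species and 4 links.

4 links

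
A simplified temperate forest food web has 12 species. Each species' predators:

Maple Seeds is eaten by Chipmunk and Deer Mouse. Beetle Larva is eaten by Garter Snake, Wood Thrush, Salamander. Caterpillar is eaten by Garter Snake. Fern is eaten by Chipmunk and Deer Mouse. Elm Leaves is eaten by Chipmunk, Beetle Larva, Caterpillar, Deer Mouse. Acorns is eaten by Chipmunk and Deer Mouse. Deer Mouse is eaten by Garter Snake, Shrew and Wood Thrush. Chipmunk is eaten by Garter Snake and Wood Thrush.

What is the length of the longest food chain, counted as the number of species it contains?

One longest chain: Elm Leaves → Beetle Larva → Wood Thrush.
It has 3 species and 2 links.

3 species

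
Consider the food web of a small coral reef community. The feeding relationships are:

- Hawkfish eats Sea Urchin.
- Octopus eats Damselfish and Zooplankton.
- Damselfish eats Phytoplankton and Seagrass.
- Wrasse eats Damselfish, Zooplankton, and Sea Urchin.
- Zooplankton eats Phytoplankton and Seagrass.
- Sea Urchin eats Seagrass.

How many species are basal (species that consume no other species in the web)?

Basal species (no prey listed): Phytoplankton, Seagrass.
Count: 2.

2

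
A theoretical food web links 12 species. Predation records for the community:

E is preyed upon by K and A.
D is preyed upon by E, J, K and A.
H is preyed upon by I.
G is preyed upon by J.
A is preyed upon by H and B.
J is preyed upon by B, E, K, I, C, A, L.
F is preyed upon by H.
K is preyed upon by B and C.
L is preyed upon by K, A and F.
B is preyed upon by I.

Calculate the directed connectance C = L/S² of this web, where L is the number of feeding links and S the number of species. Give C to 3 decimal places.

The web has S = 12 species and L = 24 feeding links.
C = L / S² = 24 / 144 = 0.1667 ≈ 0.167.

C = 0.167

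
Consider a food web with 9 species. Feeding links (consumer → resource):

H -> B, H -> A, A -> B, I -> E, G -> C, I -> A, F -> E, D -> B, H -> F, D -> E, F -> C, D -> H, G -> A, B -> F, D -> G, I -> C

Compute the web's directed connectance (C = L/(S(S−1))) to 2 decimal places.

C = 0.22

The web has S = 9 species and L = 16 feeding links.
C = L / (S(S−1)) = 16 / 72 = 0.2222 ≈ 0.22.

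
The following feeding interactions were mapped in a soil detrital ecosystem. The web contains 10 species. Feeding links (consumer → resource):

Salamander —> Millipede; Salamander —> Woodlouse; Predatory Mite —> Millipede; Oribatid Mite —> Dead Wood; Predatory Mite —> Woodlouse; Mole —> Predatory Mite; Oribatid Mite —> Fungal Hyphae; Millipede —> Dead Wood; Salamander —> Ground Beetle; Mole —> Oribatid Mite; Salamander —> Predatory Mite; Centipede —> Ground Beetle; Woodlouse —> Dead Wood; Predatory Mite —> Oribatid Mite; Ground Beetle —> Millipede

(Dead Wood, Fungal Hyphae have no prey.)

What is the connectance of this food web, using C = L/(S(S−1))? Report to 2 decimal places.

C = 0.17

The web has S = 10 species and L = 15 feeding links.
C = L / (S(S−1)) = 15 / 90 = 0.1667 ≈ 0.17.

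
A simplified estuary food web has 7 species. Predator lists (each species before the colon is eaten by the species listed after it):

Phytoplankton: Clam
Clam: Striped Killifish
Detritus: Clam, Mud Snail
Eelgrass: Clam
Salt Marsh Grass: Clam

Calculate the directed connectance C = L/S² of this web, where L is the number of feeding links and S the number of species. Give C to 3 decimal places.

C = 0.122

The web has S = 7 species and L = 6 feeding links.
C = L / S² = 6 / 49 = 0.1224 ≈ 0.122.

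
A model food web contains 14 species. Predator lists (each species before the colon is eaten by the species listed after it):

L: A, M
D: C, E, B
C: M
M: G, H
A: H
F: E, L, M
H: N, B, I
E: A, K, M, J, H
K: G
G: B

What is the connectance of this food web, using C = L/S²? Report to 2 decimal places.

The web has S = 14 species and L = 22 feeding links.
C = L / S² = 22 / 196 = 0.1122 ≈ 0.11.

C = 0.11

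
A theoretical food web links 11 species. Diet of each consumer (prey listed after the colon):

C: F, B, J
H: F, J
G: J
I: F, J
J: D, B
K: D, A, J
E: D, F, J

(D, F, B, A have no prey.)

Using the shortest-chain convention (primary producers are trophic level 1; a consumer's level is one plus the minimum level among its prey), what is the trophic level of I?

Trophic level 2

F is a producer → level 1.
I eats F → level 2.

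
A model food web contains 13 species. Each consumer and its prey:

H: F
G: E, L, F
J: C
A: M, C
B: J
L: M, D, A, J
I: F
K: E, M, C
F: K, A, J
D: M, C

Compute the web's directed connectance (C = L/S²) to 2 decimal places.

The web has S = 13 species and L = 21 feeding links.
C = L / S² = 21 / 169 = 0.1243 ≈ 0.12.

C = 0.12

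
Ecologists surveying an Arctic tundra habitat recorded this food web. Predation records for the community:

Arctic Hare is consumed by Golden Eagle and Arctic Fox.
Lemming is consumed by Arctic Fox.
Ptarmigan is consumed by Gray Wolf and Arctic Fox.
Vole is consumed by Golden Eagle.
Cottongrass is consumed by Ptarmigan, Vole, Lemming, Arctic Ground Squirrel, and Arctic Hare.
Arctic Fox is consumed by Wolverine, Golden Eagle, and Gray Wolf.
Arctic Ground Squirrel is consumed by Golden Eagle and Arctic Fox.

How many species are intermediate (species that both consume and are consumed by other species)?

6

Intermediate species (has both prey and predators): Lemming, Arctic Hare, Vole, Ptarmigan, Arctic Ground Squirrel, Arctic Fox.
Count: 6.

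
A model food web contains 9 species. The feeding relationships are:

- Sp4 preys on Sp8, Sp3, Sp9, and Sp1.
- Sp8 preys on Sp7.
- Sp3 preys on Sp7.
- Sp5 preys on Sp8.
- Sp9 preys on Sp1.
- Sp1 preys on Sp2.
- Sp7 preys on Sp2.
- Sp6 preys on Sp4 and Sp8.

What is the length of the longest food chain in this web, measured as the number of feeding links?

4 links

One longest chain: Sp2 → Sp1 → Sp9 → Sp4 → Sp6.
It has 5 species and 4 links.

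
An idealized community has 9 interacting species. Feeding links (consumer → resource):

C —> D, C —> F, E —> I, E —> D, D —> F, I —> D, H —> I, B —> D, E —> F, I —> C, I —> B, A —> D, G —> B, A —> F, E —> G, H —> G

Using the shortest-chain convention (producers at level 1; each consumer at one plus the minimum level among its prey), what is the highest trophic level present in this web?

4

Producers (level 1): F.
Following each consumer down to its lowest-level prey: F → D → I → H (levels 1 through 4).
All prey of H (I 3, G 4) are at level 3 or above, so H is at level 1 + 3 = 4.
Every consumer has at least one prey at level 3 or below, so none exceeds level 4.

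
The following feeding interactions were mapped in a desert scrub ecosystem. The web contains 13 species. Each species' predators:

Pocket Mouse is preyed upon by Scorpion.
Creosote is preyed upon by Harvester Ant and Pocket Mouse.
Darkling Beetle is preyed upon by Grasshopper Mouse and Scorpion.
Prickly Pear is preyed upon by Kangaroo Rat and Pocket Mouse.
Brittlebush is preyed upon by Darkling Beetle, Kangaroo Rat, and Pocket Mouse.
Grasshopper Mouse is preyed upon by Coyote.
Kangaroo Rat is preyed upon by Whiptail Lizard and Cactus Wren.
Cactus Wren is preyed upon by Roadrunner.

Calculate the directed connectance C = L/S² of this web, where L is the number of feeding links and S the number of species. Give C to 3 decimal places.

C = 0.083

The web has S = 13 species and L = 14 feeding links.
C = L / S² = 14 / 169 = 0.0828 ≈ 0.083.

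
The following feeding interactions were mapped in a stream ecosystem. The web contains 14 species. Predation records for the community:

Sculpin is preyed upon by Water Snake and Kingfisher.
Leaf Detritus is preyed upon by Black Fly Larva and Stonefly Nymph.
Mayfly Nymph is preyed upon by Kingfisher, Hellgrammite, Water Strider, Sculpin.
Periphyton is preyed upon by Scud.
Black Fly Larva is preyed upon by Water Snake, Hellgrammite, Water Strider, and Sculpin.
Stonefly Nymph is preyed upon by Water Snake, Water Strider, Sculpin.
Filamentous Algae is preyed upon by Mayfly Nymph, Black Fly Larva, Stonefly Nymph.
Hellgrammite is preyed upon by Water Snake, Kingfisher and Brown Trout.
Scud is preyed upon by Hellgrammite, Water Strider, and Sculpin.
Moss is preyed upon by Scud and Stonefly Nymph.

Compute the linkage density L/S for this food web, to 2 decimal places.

L/S = 1.93

There are L = 27 links among S = 14 species.
L/S = 27/14 = 1.9286 ≈ 1.93.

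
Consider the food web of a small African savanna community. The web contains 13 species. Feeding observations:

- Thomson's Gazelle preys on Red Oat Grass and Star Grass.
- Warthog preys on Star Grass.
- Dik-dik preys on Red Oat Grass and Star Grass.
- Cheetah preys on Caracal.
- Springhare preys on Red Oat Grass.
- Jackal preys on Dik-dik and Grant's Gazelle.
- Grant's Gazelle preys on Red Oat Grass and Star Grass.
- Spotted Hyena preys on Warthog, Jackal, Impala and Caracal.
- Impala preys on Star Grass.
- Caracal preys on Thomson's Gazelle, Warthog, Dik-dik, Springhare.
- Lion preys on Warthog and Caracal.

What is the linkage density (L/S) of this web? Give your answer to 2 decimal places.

L/S = 1.69

There are L = 22 links among S = 13 species.
L/S = 22/13 = 1.6923 ≈ 1.69.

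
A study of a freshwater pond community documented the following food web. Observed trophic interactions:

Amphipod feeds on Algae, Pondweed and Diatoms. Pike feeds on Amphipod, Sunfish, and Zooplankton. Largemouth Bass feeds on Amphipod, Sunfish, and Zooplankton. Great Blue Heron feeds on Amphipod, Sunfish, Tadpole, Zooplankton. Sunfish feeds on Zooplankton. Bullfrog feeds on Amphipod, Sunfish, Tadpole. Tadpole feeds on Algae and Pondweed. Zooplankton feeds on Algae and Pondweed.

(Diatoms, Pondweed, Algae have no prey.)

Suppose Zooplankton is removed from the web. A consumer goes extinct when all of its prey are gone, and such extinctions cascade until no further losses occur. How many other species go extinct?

1

Remove Zooplankton.
Round 1: Sunfish (all prey gone) → extinct.
No further losses. Total secondary extinctions: 1.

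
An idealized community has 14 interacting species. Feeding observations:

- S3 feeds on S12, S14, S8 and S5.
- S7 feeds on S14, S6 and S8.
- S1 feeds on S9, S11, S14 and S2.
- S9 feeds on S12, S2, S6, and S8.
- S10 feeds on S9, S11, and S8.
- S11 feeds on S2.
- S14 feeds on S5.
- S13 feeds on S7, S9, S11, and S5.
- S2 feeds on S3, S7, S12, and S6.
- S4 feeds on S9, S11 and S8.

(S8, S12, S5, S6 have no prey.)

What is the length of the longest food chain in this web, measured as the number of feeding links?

One longest chain: S5 → S14 → S3 → S2 → S11 → S13.
It has 6 species and 5 links.

5 links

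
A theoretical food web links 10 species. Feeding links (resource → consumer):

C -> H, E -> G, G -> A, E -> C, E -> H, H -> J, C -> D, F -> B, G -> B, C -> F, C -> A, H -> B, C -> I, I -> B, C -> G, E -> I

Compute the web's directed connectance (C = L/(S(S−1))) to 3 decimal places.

C = 0.178

The web has S = 10 species and L = 16 feeding links.
C = L / (S(S−1)) = 16 / 90 = 0.1778 ≈ 0.178.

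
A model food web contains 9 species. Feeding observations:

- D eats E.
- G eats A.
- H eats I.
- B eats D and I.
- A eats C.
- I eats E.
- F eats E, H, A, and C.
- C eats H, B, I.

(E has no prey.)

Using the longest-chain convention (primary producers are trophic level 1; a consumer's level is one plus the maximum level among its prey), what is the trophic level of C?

Trophic level 4

E is a producer → level 1.
I eats E → level 2.
H eats I → level 3.
C eats H (level 3); other prey at levels: I 2, B 3 → level 4.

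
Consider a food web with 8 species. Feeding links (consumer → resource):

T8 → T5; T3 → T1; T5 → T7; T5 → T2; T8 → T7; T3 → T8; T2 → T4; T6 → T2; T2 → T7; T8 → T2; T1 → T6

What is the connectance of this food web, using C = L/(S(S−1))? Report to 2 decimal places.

The web has S = 8 species and L = 11 feeding links.
C = L / (S(S−1)) = 11 / 56 = 0.1964 ≈ 0.20.

C = 0.20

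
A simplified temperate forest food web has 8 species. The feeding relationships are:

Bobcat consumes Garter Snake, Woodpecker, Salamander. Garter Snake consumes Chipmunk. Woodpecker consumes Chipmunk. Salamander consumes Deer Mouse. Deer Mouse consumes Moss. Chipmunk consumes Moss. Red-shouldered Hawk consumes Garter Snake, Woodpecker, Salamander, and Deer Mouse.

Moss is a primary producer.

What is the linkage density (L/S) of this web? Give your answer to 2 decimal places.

There are L = 12 links among S = 8 species.
L/S = 12/8 = 1.5000 ≈ 1.50.

L/S = 1.50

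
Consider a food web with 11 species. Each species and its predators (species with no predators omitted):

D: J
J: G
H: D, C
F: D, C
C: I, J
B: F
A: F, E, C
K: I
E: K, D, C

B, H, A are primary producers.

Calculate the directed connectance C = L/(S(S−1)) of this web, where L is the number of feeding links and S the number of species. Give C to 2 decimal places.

The web has S = 11 species and L = 16 feeding links.
C = L / (S(S−1)) = 16 / 110 = 0.1455 ≈ 0.15.

C = 0.15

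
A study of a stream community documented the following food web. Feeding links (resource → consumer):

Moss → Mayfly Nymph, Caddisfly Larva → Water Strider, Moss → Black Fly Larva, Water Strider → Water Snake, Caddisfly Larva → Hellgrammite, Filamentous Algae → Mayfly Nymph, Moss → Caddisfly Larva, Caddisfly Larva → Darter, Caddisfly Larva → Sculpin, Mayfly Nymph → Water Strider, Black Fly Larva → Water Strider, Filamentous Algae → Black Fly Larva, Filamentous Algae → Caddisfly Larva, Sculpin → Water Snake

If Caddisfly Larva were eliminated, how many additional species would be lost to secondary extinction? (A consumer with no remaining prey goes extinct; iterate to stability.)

Remove Caddisfly Larva.
Round 1: Hellgrammite (all prey gone), Darter (all prey gone), Sculpin (all prey gone) → extinct.
No further losses. Total secondary extinctions: 3.

3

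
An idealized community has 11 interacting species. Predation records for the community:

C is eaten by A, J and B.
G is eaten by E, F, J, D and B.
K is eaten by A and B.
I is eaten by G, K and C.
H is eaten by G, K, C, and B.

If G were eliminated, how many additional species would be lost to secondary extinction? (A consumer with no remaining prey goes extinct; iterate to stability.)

Remove G.
Round 1: E (all prey gone), D (all prey gone), F (all prey gone) → extinct.
No further losses. Total secondary extinctions: 3.

3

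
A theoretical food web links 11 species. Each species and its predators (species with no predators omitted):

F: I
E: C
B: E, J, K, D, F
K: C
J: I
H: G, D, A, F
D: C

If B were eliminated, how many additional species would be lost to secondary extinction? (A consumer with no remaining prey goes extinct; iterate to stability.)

3

Remove B.
Round 1: E (all prey gone), J (all prey gone), K (all prey gone) → extinct.
No further losses. Total secondary extinctions: 3.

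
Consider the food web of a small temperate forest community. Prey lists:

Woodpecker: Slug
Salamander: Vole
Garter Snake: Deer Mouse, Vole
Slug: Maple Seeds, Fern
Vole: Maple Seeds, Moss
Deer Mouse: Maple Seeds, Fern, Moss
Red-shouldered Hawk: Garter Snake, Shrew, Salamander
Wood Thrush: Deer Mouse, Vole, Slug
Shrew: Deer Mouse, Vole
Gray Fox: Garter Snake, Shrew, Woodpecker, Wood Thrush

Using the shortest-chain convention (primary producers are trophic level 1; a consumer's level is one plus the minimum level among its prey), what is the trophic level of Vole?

Maple Seeds is a producer → level 1.
Vole eats Maple Seeds → level 2.

Trophic level 2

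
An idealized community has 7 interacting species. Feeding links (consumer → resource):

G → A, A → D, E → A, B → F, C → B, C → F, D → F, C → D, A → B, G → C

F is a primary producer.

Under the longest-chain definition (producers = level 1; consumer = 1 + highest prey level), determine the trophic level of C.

Trophic level 3

F is a producer → level 1.
B eats F → level 2.
C eats B (level 2); other prey at levels: F 1, D 2 → level 3.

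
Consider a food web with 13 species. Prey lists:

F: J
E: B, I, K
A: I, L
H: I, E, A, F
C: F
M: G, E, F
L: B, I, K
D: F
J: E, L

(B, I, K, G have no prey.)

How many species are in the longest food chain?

One longest chain: B → E → J → F → M.
It has 5 species and 4 links.

5 species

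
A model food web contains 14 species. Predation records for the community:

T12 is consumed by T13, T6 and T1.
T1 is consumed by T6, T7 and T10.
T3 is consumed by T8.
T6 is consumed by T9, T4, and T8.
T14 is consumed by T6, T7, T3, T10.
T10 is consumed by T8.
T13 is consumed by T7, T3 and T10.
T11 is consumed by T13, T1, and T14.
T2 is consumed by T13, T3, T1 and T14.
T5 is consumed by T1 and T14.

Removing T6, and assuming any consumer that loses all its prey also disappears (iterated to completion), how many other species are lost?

Remove T6.
Round 1: T9 (all prey gone), T4 (all prey gone) → extinct.
No further losses. Total secondary extinctions: 2.

2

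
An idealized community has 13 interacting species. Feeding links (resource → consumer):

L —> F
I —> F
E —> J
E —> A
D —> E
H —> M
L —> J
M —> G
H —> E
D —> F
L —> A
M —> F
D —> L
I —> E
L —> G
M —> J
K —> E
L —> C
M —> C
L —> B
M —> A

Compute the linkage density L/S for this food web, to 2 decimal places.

L/S = 1.62

There are L = 21 links among S = 13 species.
L/S = 21/13 = 1.6154 ≈ 1.62.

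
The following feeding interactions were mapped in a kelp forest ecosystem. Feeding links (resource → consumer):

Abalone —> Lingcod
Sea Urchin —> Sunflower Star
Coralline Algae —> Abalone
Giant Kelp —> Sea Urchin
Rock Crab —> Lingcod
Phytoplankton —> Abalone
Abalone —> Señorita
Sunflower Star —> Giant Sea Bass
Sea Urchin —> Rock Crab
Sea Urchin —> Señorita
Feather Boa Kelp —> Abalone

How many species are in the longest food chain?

4 species

One longest chain: Giant Kelp → Sea Urchin → Sunflower Star → Giant Sea Bass.
It has 4 species and 3 links.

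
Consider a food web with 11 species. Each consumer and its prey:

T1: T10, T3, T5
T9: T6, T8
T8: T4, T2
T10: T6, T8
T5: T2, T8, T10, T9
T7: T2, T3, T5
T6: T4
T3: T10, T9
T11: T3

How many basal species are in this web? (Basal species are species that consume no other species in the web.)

Basal species (no prey listed): T4, T2.
Count: 2.

2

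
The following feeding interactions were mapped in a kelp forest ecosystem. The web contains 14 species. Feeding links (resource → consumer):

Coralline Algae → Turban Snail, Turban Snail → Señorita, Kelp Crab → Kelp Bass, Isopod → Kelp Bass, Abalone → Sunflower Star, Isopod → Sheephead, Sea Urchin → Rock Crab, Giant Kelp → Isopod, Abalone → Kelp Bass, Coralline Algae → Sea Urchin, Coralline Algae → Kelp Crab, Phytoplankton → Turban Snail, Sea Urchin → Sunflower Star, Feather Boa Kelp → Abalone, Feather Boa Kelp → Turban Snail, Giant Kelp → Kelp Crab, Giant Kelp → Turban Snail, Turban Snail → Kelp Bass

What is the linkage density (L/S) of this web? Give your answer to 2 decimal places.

L/S = 1.29

There are L = 18 links among S = 14 species.
L/S = 18/14 = 1.2857 ≈ 1.29.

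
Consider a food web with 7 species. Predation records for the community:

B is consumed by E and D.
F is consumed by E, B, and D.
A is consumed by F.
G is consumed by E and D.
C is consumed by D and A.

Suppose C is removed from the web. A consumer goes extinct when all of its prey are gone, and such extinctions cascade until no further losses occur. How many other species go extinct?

3

Remove C.
Round 1: A (all prey gone) → extinct.
Round 2: F (all prey gone) → extinct.
Round 3: B (all prey gone) → extinct.
No further losses. Total secondary extinctions: 3.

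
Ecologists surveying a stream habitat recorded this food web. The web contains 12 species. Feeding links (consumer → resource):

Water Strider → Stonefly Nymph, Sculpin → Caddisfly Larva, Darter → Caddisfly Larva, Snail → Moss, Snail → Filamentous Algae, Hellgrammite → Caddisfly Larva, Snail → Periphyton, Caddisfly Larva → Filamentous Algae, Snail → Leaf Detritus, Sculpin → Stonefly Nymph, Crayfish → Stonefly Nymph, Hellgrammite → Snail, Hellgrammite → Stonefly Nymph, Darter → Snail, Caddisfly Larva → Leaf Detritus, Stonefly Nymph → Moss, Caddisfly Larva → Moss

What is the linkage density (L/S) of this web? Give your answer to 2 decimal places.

L/S = 1.42

There are L = 17 links among S = 12 species.
L/S = 17/12 = 1.4167 ≈ 1.42.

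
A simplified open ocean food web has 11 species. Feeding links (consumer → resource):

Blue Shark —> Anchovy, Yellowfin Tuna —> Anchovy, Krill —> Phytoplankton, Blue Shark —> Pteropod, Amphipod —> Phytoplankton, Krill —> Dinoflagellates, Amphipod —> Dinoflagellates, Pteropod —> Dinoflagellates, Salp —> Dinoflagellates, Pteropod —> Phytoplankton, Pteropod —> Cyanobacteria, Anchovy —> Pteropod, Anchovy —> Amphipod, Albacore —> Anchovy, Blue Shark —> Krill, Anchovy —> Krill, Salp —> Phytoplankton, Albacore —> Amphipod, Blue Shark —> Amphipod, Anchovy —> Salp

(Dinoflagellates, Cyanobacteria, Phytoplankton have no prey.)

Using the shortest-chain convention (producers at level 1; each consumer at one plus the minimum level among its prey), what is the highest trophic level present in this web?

4

Producers (level 1): Dinoflagellates, Cyanobacteria, Phytoplankton.
Following each consumer down to its lowest-level prey: Dinoflagellates → Amphipod → Anchovy → Yellowfin Tuna (levels 1 through 4).
All prey of Yellowfin Tuna (Anchovy 3) are at level 3 or above, so Yellowfin Tuna is at level 1 + 3 = 4.
Every consumer has at least one prey at level 3 or below, so none exceeds level 4.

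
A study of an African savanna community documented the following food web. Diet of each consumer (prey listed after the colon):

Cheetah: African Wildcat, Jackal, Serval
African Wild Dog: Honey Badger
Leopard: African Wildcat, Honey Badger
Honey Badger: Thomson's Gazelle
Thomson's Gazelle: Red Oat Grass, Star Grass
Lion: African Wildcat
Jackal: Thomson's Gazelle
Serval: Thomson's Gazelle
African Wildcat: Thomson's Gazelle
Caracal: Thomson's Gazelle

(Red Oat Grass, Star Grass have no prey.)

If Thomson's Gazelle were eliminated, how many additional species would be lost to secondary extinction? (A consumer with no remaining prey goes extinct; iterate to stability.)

Remove Thomson's Gazelle.
Round 1: African Wildcat (all prey gone), Jackal (all prey gone), Honey Badger (all prey gone), Serval (all prey gone), Caracal (all prey gone) → extinct.
Round 2: Cheetah (all prey gone), African Wild Dog (all prey gone), Lion (all prey gone), Leopard (all prey gone) → extinct.
No further losses. Total secondary extinctions: 9.

9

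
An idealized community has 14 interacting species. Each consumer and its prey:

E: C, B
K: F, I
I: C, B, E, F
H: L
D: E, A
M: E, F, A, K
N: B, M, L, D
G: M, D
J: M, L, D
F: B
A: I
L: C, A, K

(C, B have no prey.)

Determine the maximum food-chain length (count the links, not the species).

5 links

One longest chain: C → E → I → A → D → G.
It has 6 species and 5 links.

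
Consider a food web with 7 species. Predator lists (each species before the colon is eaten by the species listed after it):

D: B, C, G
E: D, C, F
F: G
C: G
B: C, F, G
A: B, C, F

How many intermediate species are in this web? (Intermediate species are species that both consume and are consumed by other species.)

4

Intermediate species (has both prey and predators): D, B, C, F.
Count: 4.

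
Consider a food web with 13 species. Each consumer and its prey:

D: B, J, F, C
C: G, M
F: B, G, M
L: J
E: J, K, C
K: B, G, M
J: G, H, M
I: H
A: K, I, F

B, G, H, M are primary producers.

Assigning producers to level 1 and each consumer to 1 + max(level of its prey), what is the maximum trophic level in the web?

Producers (level 1): B, G, H, M.
B → K → A gives A level 3.
No species has a prey at level 3, so no species reaches level 4.

3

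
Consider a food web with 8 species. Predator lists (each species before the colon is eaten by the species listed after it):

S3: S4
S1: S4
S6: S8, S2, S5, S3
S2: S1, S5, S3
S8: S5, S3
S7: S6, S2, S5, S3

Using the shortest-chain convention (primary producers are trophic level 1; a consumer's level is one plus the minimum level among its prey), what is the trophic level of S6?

S7 is a producer → level 1.
S6 eats S7 → level 2.

Trophic level 2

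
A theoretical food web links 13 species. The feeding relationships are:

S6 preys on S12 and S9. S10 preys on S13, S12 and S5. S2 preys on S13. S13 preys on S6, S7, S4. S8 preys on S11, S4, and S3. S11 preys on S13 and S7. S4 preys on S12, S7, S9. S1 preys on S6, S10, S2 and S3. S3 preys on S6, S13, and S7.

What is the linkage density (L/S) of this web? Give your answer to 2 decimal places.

There are L = 24 links among S = 13 species.
L/S = 24/13 = 1.8462 ≈ 1.85.

L/S = 1.85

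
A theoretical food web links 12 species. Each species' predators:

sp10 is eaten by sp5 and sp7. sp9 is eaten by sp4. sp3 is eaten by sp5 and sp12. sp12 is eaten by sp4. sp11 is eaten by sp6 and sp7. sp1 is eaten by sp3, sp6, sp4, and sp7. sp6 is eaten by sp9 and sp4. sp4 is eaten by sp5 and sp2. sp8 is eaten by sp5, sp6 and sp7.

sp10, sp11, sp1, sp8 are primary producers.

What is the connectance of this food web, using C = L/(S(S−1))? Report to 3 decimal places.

C = 0.144

The web has S = 12 species and L = 19 feeding links.
C = L / (S(S−1)) = 19 / 132 = 0.1439 ≈ 0.144.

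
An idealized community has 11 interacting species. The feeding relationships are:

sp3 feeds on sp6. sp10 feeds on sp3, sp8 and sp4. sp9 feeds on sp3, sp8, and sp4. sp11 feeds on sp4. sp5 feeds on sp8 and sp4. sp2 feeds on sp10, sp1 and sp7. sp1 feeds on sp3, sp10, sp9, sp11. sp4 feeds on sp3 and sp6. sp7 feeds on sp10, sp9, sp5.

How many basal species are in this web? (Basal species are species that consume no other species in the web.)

Basal species (no prey listed): sp8, sp6.
Count: 2.

2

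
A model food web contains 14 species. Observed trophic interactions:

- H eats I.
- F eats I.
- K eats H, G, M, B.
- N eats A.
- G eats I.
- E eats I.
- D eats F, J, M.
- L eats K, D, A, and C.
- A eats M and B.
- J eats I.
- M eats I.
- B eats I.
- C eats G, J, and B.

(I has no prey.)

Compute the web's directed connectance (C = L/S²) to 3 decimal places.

C = 0.122

The web has S = 14 species and L = 24 feeding links.
C = L / S² = 24 / 196 = 0.1224 ≈ 0.122.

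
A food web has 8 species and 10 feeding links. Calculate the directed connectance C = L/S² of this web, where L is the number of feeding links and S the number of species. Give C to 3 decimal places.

The web has S = 8 species and L = 10 feeding links.
C = L / S² = 10 / 64 = 0.1562 ≈ 0.156.

C = 0.156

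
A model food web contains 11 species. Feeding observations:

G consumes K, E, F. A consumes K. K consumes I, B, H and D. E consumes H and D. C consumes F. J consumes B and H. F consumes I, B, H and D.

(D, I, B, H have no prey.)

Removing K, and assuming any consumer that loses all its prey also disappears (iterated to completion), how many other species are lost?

1

Remove K.
Round 1: A (all prey gone) → extinct.
No further losses. Total secondary extinctions: 1.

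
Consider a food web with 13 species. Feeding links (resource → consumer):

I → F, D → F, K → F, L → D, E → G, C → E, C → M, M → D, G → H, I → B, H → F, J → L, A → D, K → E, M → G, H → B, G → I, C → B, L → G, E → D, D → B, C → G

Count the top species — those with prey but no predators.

Top species (has prey, but nothing eats it): F, B.
Count: 2.

2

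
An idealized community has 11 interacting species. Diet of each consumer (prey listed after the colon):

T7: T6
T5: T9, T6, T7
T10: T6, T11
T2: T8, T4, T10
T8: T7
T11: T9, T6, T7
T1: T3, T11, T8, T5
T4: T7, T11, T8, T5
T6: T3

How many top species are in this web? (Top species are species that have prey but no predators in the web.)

2

Top species (has prey, but nothing eats it): T1, T2.
Count: 2.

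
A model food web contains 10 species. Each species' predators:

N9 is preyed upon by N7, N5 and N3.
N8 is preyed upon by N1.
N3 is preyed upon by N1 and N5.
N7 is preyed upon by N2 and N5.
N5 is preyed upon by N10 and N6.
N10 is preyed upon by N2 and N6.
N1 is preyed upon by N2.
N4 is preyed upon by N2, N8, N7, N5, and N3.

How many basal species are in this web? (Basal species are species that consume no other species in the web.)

Basal species (no prey listed): N9, N4.
Count: 2.

2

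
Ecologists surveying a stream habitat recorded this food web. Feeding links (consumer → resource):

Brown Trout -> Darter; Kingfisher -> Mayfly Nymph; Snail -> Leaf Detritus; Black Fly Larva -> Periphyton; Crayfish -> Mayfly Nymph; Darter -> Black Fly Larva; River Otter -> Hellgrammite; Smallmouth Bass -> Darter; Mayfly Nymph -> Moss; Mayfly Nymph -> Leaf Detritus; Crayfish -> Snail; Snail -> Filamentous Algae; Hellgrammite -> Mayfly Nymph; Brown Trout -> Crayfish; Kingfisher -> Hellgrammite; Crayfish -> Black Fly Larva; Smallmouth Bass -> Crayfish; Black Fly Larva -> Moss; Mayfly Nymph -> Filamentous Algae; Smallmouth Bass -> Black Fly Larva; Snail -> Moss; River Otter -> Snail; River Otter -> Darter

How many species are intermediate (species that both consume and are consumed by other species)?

6

Intermediate species (has both prey and predators): Mayfly Nymph, Black Fly Larva, Snail, Hellgrammite, Darter, Crayfish.
Count: 6.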